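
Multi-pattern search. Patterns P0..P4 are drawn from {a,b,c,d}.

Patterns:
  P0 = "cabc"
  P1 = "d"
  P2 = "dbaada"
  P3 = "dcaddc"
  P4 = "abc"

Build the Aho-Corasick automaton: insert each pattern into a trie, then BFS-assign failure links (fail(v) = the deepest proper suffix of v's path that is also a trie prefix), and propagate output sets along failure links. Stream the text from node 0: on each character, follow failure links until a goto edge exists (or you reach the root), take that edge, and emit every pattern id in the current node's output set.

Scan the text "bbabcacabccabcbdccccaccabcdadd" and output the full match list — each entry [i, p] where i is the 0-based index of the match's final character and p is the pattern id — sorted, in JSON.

Construct AC machine:
Trie (insert patterns):
  n0 'ε': a→16 c→1 d→5
  n1 'c': a→2
  n2 'ca': b→3
  n3 'cab': c→4
  n4 'cabc': ·  [P0 ends]
  n5 'd': b→6 c→11  [P1 ends]
  n6 'db': a→7
  n7 'dba': a→8
  n8 'dbaa': d→9
  n9 'dbaad': a→10
  n10 'dbaada': ·  [P2 ends]
  n11 'dc': a→12
  n12 'dca': d→13
  n13 'dcad': d→14
  n14 'dcadd': c→15
  n15 'dcaddc': ·  [P3 ends]
  n16 'a': b→17
  n17 'ab': c→18
  n18 'abc': ·  [P4 ends]

Failure links (BFS by depth):
  fail(1) 'c': from fail(0)=0 chase 'c': 0 ⇒ 0;  out=∅∪out(0)=∅
  fail(5) 'd': from fail(0)=0 chase 'd': 0 ⇒ 0;  out={1}∪out(0)={1}
  fail(16) 'a': from fail(0)=0 chase 'a': 0 ⇒ 0;  out=∅∪out(0)=∅
  fail(2) 'ca': from fail(1)=0 chase 'a': 0 ⇒ 16;  out=∅∪out(16)=∅
  fail(6) 'db': from fail(5)=0 chase 'b': 0 ⇒ 0;  out=∅∪out(0)=∅
  fail(11) 'dc': from fail(5)=0 chase 'c': 0 ⇒ 1;  out=∅∪out(1)=∅
  fail(17) 'ab': from fail(16)=0 chase 'b': 0 ⇒ 0;  out=∅∪out(0)=∅
  fail(3) 'cab': from fail(2)=16 chase 'b': 16 ⇒ 17;  out=∅∪out(17)=∅
  fail(7) 'dba': from fail(6)=0 chase 'a': 0 ⇒ 16;  out=∅∪out(16)=∅
  fail(12) 'dca': from fail(11)=1 chase 'a': 1 ⇒ 2;  out=∅∪out(2)=∅
  fail(18) 'abc': from fail(17)=0 chase 'c': 0 ⇒ 1;  out={4}∪out(1)={4}
  fail(4) 'cabc': from fail(3)=17 chase 'c': 17 ⇒ 18;  out={0}∪out(18)={0,4}
  fail(8) 'dbaa': from fail(7)=16 chase 'a': 16→0 ⇒ 16;  out=∅∪out(16)=∅
  fail(13) 'dcad': from fail(12)=2 chase 'd': 2→16→0 ⇒ 5;  out=∅∪out(5)={1}
  fail(9) 'dbaad': from fail(8)=16 chase 'd': 16→0 ⇒ 5;  out=∅∪out(5)={1}
  fail(14) 'dcadd': from fail(13)=5 chase 'd': 5→0 ⇒ 5;  out=∅∪out(5)={1}
  fail(10) 'dbaada': from fail(9)=5 chase 'a': 5→0 ⇒ 16;  out={2}∪out(16)={2}
  fail(15) 'dcaddc': from fail(14)=5 chase 'c': 5 ⇒ 11;  out={3}∪out(11)={3}

Run:
pos 0 'b': at 0
pos 1 'b': at 0
pos 2 'a': at 16
pos 3 'b': at 17
pos 4 'c': at 18  ** P4@[2:4]
pos 5 'a': at 2 (fail-walked)
pos 6 'c': at 1 (fail-walked)
pos 7 'a': at 2
pos 8 'b': at 3
pos 9 'c': at 4  ** P0@[6:9],P4@[7:9]
pos 10 'c': at 1 (fail-walked)
pos 11 'a': at 2
pos 12 'b': at 3
pos 13 'c': at 4  ** P0@[10:13],P4@[11:13]
pos 14 'b': at 0 (fail-walked)
pos 15 'd': at 5  ** P1@[15:15]
pos 16 'c': at 11
pos 17 'c': at 1 (fail-walked)
pos 18 'c': at 1 (fail-walked)
pos 19 'c': at 1 (fail-walked)
pos 20 'a': at 2
pos 21 'c': at 1 (fail-walked)
pos 22 'c': at 1 (fail-walked)
pos 23 'a': at 2
pos 24 'b': at 3
pos 25 'c': at 4  ** P0@[22:25],P4@[23:25]
pos 26 'd': at 5 (fail-walked)  ** P1@[26:26]
pos 27 'a': at 16 (fail-walked)
pos 28 'd': at 5 (fail-walked)  ** P1@[28:28]
pos 29 'd': at 5 (fail-walked)  ** P1@[29:29]

All matches (sorted): [[4,4],[9,0],[9,4],[13,0],[13,4],[15,1],[25,0],[25,4],[26,1],[28,1],[29,1]]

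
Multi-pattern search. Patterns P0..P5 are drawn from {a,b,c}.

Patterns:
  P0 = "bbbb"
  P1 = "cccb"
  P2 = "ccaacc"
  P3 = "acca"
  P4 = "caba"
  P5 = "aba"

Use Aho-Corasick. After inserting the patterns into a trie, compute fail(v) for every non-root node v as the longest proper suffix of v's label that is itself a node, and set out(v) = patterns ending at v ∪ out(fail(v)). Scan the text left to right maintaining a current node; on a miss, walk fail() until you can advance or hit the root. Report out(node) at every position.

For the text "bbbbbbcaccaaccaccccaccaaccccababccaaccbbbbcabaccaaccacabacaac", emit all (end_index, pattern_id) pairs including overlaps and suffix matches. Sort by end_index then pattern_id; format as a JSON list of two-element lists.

Build automaton:
Trie (insert patterns):
  n0 'ε': a→13 b→1 c→5
  n1 'b': b→2
  n2 'bb': b→3
  n3 'bbb': b→4
  n4 'bbbb': ·  ←P0
  n5 'c': a→17 c→6
  n6 'cc': a→9 c→7
  n7 'ccc': b→8
  n8 'cccb': ·  ←P1
  n9 'cca': a→10
  n10 'ccaa': c→11
  n11 'ccaac': c→12
  n12 'ccaacc': ·  ←P2
  n13 'a': b→20 c→14
  n14 'ac': c→15
  n15 'acc': a→16
  n16 'acca': ·  ←P3
  n17 'ca': b→18
  n18 'cab': a→19
  n19 'caba': ·  ←P4
  n20 'ab': a→21
  n21 'aba': ·  ←P5

Failure links (BFS by depth):
  n1('b'): parent n0 fail=0; on 'b' 0 → fail=0;  out ∅∪∅=∅
  n5('c'): parent n0 fail=0; on 'c' 0 → fail=0;  out ∅∪∅=∅
  n13('a'): parent n0 fail=0; on 'a' 0 → fail=0;  out ∅∪∅=∅
  n2('bb'): parent n1 fail=0; on 'b' 0 → fail=1;  out ∅∪∅=∅
  n6('cc'): parent n5 fail=0; on 'c' 0 → fail=5;  out ∅∪∅=∅
  n14('ac'): parent n13 fail=0; on 'c' 0 → fail=5;  out ∅∪∅=∅
  n17('ca'): parent n5 fail=0; on 'a' 0 → fail=13;  out ∅∪∅=∅
  n20('ab'): parent n13 fail=0; on 'b' 0 → fail=1;  out ∅∪∅=∅
  n3('bbb'): parent n2 fail=1; on 'b' 1 → fail=2;  out ∅∪∅=∅
  n7('ccc'): parent n6 fail=5; on 'c' 5 → fail=6;  out ∅∪∅=∅
  n9('cca'): parent n6 fail=5; on 'a' 5 → fail=17;  out ∅∪∅=∅
  n15('acc'): parent n14 fail=5; on 'c' 5 → fail=6;  out ∅∪∅=∅
  n18('cab'): parent n17 fail=13; on 'b' 13 → fail=20;  out ∅∪∅=∅
  n21('aba'): parent n20 fail=1; on 'a' 1→0 → fail=13;  out {5}∪∅={5}
  n4('bbbb'): parent n3 fail=2; on 'b' 2 → fail=3;  out {0}∪∅={0}
  n8('cccb'): parent n7 fail=6; on 'b' 6→5→0 → fail=1;  out {1}∪∅={1}
  n10('ccaa'): parent n9 fail=17; on 'a' 17→13→0 → fail=13;  out ∅∪∅=∅
  n16('acca'): parent n15 fail=6; on 'a' 6 → fail=9;  out {3}∪∅={3}
  n19('caba'): parent n18 fail=20; on 'a' 20 → fail=21;  out {4}∪{5}={4,5}
  n11('ccaac'): parent n10 fail=13; on 'c' 13 → fail=14;  out ∅∪∅=∅
  n12('ccaacc'): parent n11 fail=14; on 'c' 14 → fail=15;  out {2}∪∅={2}

Text stream:
pos 0 'b': at 1
pos 1 'b': at 2
pos 2 'b': at 3
pos 3 'b': at 4  ** P0@[0:3]
pos 4 'b': at 4 (fail-walked)  ** P0@[1:4]
pos 5 'b': at 4 (fail-walked)  ** P0@[2:5]
pos 6 'c': at 5 (fail-walked)
pos 7 'a': at 17
pos 8 'c': at 14 (fail-walked)
pos 9 'c': at 15
pos 10 'a': at 16  ** P3@[7:10]
pos 11 'a': at 10 (fail-walked)
pos 12 'c': at 11
pos 13 'c': at 12  ** P2@[8:13]
pos 14 'a': at 16 (fail-walked)  ** P3@[11:14]
pos 15 'c': at 14 (fail-walked)
pos 16 'c': at 15
pos 17 'c': at 7 (fail-walked)
pos 18 'c': at 7 (fail-walked)
pos 19 'a': at 9 (fail-walked)
pos 20 'c': at 14 (fail-walked)
pos 21 'c': at 15
pos 22 'a': at 16  ** P3@[19:22]
pos 23 'a': at 10 (fail-walked)
pos 24 'c': at 11
pos 25 'c': at 12  ** P2@[20:25]
pos 26 'c': at 7 (fail-walked)
pos 27 'c': at 7 (fail-walked)
pos 28 'a': at 9 (fail-walked)
pos 29 'b': at 18 (fail-walked)
pos 30 'a': at 19  ** P4@[27:30],P5@[28:30]
pos 31 'b': at 20 (fail-walked)
pos 32 'c': at 5 (fail-walked)
pos 33 'c': at 6
pos 34 'a': at 9
pos 35 'a': at 10
pos 36 'c': at 11
pos 37 'c': at 12  ** P2@[32:37]
pos 38 'b': at 1 (fail-walked)
pos 39 'b': at 2
pos 40 'b': at 3
pos 41 'b': at 4  ** P0@[38:41]
pos 42 'c': at 5 (fail-walked)
pos 43 'a': at 17
pos 44 'b': at 18
pos 45 'a': at 19  ** P4@[42:45],P5@[43:45]
pos 46 'c': at 14 (fail-walked)
pos 47 'c': at 15
pos 48 'a': at 16  ** P3@[45:48]
pos 49 'a': at 10 (fail-walked)
pos 50 'c': at 11
pos 51 'c': at 12  ** P2@[46:51]
pos 52 'a': at 16 (fail-walked)  ** P3@[49:52]
pos 53 'c': at 14 (fail-walked)
pos 54 'a': at 17 (fail-walked)
pos 55 'b': at 18
pos 56 'a': at 19  ** P4@[53:56],P5@[54:56]
pos 57 'c': at 14 (fail-walked)
pos 58 'a': at 17 (fail-walked)
pos 59 'a': at 13 (fail-walked)
pos 60 'c': at 14

Matches: [[3,0],[4,0],[5,0],[10,3],[13,2],[14,3],[22,3],[25,2],[30,4],[30,5],[37,2],[41,0],[45,4],[45,5],[48,3],[51,2],[52,3],[56,4],[56,5]]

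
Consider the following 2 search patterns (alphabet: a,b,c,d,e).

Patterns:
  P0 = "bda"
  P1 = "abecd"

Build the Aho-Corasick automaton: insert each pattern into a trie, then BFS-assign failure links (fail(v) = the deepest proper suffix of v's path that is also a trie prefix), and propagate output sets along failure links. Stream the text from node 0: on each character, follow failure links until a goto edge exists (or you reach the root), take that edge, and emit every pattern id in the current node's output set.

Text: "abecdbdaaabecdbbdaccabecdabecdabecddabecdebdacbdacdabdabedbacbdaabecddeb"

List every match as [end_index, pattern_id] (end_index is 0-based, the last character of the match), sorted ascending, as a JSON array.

Build:
Trie (insert patterns):
  n0 'ε': a→4 b→1
  n1 'b': d→2
  n2 'bd': a→3
  n3 'bda': ·  ←P0
  n4 'a': b→5
  n5 'ab': e→6
  n6 'abe': c→7
  n7 'abec': d→8
  n8 'abecd': ·  ←P1

BFS fail/out derivation:
  fail(1) 'b': from fail(0)=0 chase 'b': 0 ⇒ 0;  out=∅∪out(0)=∅
  fail(4) 'a': from fail(0)=0 chase 'a': 0 ⇒ 0;  out=∅∪out(0)=∅
  fail(2) 'bd': from fail(1)=0 chase 'd': 0 ⇒ 0;  out=∅∪out(0)=∅
  fail(5) 'ab': from fail(4)=0 chase 'b': 0 ⇒ 1;  out=∅∪out(1)=∅
  fail(3) 'bda': from fail(2)=0 chase 'a': 0 ⇒ 4;  out={0}∪out(4)={0}
  fail(6) 'abe': from fail(5)=1 chase 'e': 1→0 ⇒ 0;  out=∅∪out(0)=∅
  fail(7) 'abec': from fail(6)=0 chase 'c': 0 ⇒ 0;  out=∅∪out(0)=∅
  fail(8) 'abecd': from fail(7)=0 chase 'd': 0 ⇒ 0;  out={1}∪out(0)={1}

Scan:
[0] read 'a'  n0⇒n4
[1] read 'b'  n4⇒n5
[2] read 'e'  n5⇒n6
[3] read 'c'  n6⇒n7
[4] read 'd'  n7⇒n8  → match P1@[0:4]
[5] read 'b'  n8⇒n1 (fail-walked)
[6] read 'd'  n1⇒n2
[7] read 'a'  n2⇒n3  → match P0@[5:7]
[8] read 'a'  n3⇒n4 (fail-walked)
[9] read 'a'  n4⇒n4 (fail-walked)
[10] read 'b'  n4⇒n5
[11] read 'e'  n5⇒n6
[12] read 'c'  n6⇒n7
[13] read 'd'  n7⇒n8  → match P1@[9:13]
[14] read 'b'  n8⇒n1 (fail-walked)
[15] read 'b'  n1⇒n1 (fail-walked)
[16] read 'd'  n1⇒n2
[17] read 'a'  n2⇒n3  → match P0@[15:17]
[18] read 'c'  n3⇒n0 (fail-walked)
[19] read 'c'  n0⇒n0
[20] read 'a'  n0⇒n4
[21] read 'b'  n4⇒n5
[22] read 'e'  n5⇒n6
[23] read 'c'  n6⇒n7
[24] read 'd'  n7⇒n8  → match P1@[20:24]
[25] read 'a'  n8⇒n4 (fail-walked)
[26] read 'b'  n4⇒n5
[27] read 'e'  n5⇒n6
[28] read 'c'  n6⇒n7
[29] read 'd'  n7⇒n8  → match P1@[25:29]
[30] read 'a'  n8⇒n4 (fail-walked)
[31] read 'b'  n4⇒n5
[32] read 'e'  n5⇒n6
[33] read 'c'  n6⇒n7
[34] read 'd'  n7⇒n8  → match P1@[30:34]
[35] read 'd'  n8⇒n0 (fail-walked)
[36] read 'a'  n0⇒n4
[37] read 'b'  n4⇒n5
[38] read 'e'  n5⇒n6
[39] read 'c'  n6⇒n7
[40] read 'd'  n7⇒n8  → match P1@[36:40]
[41] read 'e'  n8⇒n0 (fail-walked)
[42] read 'b'  n0⇒n1
[43] read 'd'  n1⇒n2
[44] read 'a'  n2⇒n3  → match P0@[42:44]
[45] read 'c'  n3⇒n0 (fail-walked)
[46] read 'b'  n0⇒n1
[47] read 'd'  n1⇒n2
[48] read 'a'  n2⇒n3  → match P0@[46:48]
[49] read 'c'  n3⇒n0 (fail-walked)
[50] read 'd'  n0⇒n0
[51] read 'a'  n0⇒n4
[52] read 'b'  n4⇒n5
[53] read 'd'  n5⇒n2 (fail-walked)
[54] read 'a'  n2⇒n3  → match P0@[52:54]
[55] read 'b'  n3⇒n5 (fail-walked)
[56] read 'e'  n5⇒n6
[57] read 'd'  n6⇒n0 (fail-walked)
[58] read 'b'  n0⇒n1
[59] read 'a'  n1⇒n4 (fail-walked)
[60] read 'c'  n4⇒n0 (fail-walked)
[61] read 'b'  n0⇒n1
[62] read 'd'  n1⇒n2
[63] read 'a'  n2⇒n3  → match P0@[61:63]
[64] read 'a'  n3⇒n4 (fail-walked)
[65] read 'b'  n4⇒n5
[66] read 'e'  n5⇒n6
[67] read 'c'  n6⇒n7
[68] read 'd'  n7⇒n8  → match P1@[64:68]
[69] read 'd'  n8⇒n0 (fail-walked)
[70] read 'e'  n0⇒n0
[71] read 'b'  n0⇒n1

Result: [[4,1],[7,0],[13,1],[17,0],[24,1],[29,1],[34,1],[40,1],[44,0],[48,0],[54,0],[63,0],[68,1]]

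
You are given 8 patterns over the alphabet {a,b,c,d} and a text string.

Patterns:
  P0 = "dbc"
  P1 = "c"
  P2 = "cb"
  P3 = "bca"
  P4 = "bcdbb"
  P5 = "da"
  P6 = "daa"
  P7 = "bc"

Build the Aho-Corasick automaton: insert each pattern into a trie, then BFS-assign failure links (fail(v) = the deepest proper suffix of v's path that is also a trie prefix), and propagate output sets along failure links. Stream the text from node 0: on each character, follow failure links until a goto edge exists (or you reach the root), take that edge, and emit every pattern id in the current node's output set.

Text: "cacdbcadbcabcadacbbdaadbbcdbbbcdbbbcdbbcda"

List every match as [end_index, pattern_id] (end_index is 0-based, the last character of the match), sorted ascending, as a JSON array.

Build:
Trie (insert patterns):
  n0 'ε': b→6 c→4 d→1
  n1 'd': a→12 b→2
  n2 'db': c→3
  n3 'dbc': ·  ←P0
  n4 'c': b→5  ←P1
  n5 'cb': ·  ←P2
  n6 'b': c→7
  n7 'bc': a→8 d→9  ←P7
  n8 'bca': ·  ←P3
  n9 'bcd': b→10
  n10 'bcdb': b→11
  n11 'bcdbb': ·  ←P4
  n12 'da': a→13  ←P5
  n13 'daa': ·  ←P6

BFS fail/out derivation:
  fail(1) 'd': from fail(0)=0 chase 'd': 0 ⇒ 0;  out=∅∪out(0)=∅
  fail(4) 'c': from fail(0)=0 chase 'c': 0 ⇒ 0;  out={1}∪out(0)={1}
  fail(6) 'b': from fail(0)=0 chase 'b': 0 ⇒ 0;  out=∅∪out(0)=∅
  fail(2) 'db': from fail(1)=0 chase 'b': 0 ⇒ 6;  out=∅∪out(6)=∅
  fail(5) 'cb': from fail(4)=0 chase 'b': 0 ⇒ 6;  out={2}∪out(6)={2}
  fail(7) 'bc': from fail(6)=0 chase 'c': 0 ⇒ 4;  out={7}∪out(4)={1,7}
  fail(12) 'da': from fail(1)=0 chase 'a': 0 ⇒ 0;  out={5}∪out(0)={5}
  fail(3) 'dbc': from fail(2)=6 chase 'c': 6 ⇒ 7;  out={0}∪out(7)={0,1,7}
  fail(8) 'bca': from fail(7)=4 chase 'a': 4→0 ⇒ 0;  out={3}∪out(0)={3}
  fail(9) 'bcd': from fail(7)=4 chase 'd': 4→0 ⇒ 1;  out=∅∪out(1)=∅
  fail(13) 'daa': from fail(12)=0 chase 'a': 0 ⇒ 0;  out={6}∪out(0)={6}
  fail(10) 'bcdb': from fail(9)=1 chase 'b': 1 ⇒ 2;  out=∅∪out(2)=∅
  fail(11) 'bcdbb': from fail(10)=2 chase 'b': 2→6→0 ⇒ 6;  out={4}∪out(6)={4}

Run:
[0] read 'c'  n0⇒n4  emit P1@[0:0]
[1] read 'a'  n4⇒n0 ·f
[2] read 'c'  n0⇒n4  emit P1@[2:2]
[3] read 'd'  n4⇒n1 ·f
[4] read 'b'  n1⇒n2
[5] read 'c'  n2⇒n3  emit P0@[3:5],P1@[5:5],P7@[4:5]
[6] read 'a'  n3⇒n8 ·f  emit P3@[4:6]
[7] read 'd'  n8⇒n1 ·f
[8] read 'b'  n1⇒n2
[9] read 'c'  n2⇒n3  emit P0@[7:9],P1@[9:9],P7@[8:9]
[10] read 'a'  n3⇒n8 ·f  emit P3@[8:10]
[11] read 'b'  n8⇒n6 ·f
[12] read 'c'  n6⇒n7  emit P1@[12:12],P7@[11:12]
[13] read 'a'  n7⇒n8  emit P3@[11:13]
[14] read 'd'  n8⇒n1 ·f
[15] read 'a'  n1⇒n12  emit P5@[14:15]
[16] read 'c'  n12⇒n4 ·f  emit P1@[16:16]
[17] read 'b'  n4⇒n5  emit P2@[16:17]
[18] read 'b'  n5⇒n6 ·f
[19] read 'd'  n6⇒n1 ·f
[20] read 'a'  n1⇒n12  emit P5@[19:20]
[21] read 'a'  n12⇒n13  emit P6@[19:21]
[22] read 'd'  n13⇒n1 ·f
[23] read 'b'  n1⇒n2
[24] read 'b'  n2⇒n6 ·f
[25] read 'c'  n6⇒n7  emit P1@[25:25],P7@[24:25]
[26] read 'd'  n7⇒n9
[27] read 'b'  n9⇒n10
[28] read 'b'  n10⇒n11  emit P4@[24:28]
[29] read 'b'  n11⇒n6 ·f
[30] read 'c'  n6⇒n7  emit P1@[30:30],P7@[29:30]
[31] read 'd'  n7⇒n9
[32] read 'b'  n9⇒n10
[33] read 'b'  n10⇒n11  emit P4@[29:33]
[34] read 'b'  n11⇒n6 ·f
[35] read 'c'  n6⇒n7  emit P1@[35:35],P7@[34:35]
[36] read 'd'  n7⇒n9
[37] read 'b'  n9⇒n10
[38] read 'b'  n10⇒n11  emit P4@[34:38]
[39] read 'c'  n11⇒n7 ·f  emit P1@[39:39],P7@[38:39]
[40] read 'd'  n7⇒n9
[41] read 'a'  n9⇒n12 ·f  emit P5@[40:41]

All matches (sorted): [[0,1],[2,1],[5,0],[5,1],[5,7],[6,3],[9,0],[9,1],[9,7],[10,3],[12,1],[12,7],[13,3],[15,5],[16,1],[17,2],[20,5],[21,6],[25,1],[25,7],[28,4],[30,1],[30,7],[33,4],[35,1],[35,7],[38,4],[39,1],[39,7],[41,5]]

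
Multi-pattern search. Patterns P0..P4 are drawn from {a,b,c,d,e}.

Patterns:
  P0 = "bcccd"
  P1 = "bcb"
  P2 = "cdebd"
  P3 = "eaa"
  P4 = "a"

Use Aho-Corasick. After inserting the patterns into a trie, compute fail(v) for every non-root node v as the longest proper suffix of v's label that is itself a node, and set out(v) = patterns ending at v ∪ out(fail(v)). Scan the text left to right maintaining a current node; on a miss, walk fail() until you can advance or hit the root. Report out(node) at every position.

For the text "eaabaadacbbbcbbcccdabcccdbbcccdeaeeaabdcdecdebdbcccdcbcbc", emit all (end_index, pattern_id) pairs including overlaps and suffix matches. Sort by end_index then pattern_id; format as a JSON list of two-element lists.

Build automaton:
Trie (insert patterns):
  n0 'ε': a→15 b→1 c→7 e→12
  n1 'b': c→2
  n2 'bc': b→6 c→3
  n3 'bcc': c→4
  n4 'bccc': d→5
  n5 'bcccd': ·  ←P0
  n6 'bcb': ·  ←P1
  n7 'c': d→8
  n8 'cd': e→9
  n9 'cde': b→10
  n10 'cdeb': d→11
  n11 'cdebd': ·  ←P2
  n12 'e': a→13
  n13 'ea': a→14
  n14 'eaa': ·  ←P3
  n15 'a': ·  ←P4

Failure links (BFS by depth):
  n1('b'): parent n0 fail=0; on 'b' 0 → fail=0;  out ∅∪∅=∅
  n7('c'): parent n0 fail=0; on 'c' 0 → fail=0;  out ∅∪∅=∅
  n12('e'): parent n0 fail=0; on 'e' 0 → fail=0;  out ∅∪∅=∅
  n15('a'): parent n0 fail=0; on 'a' 0 → fail=0;  out {4}∪∅={4}
  n2('bc'): parent n1 fail=0; on 'c' 0 → fail=7;  out ∅∪∅=∅
  n8('cd'): parent n7 fail=0; on 'd' 0 → fail=0;  out ∅∪∅=∅
  n13('ea'): parent n12 fail=0; on 'a' 0 → fail=15;  out ∅∪{4}={4}
  n3('bcc'): parent n2 fail=7; on 'c' 7→0 → fail=7;  out ∅∪∅=∅
  n6('bcb'): parent n2 fail=7; on 'b' 7→0 → fail=1;  out {1}∪∅={1}
  n9('cde'): parent n8 fail=0; on 'e' 0 → fail=12;  out ∅∪∅=∅
  n14('eaa'): parent n13 fail=15; on 'a' 15→0 → fail=15;  out {3}∪{4}={3,4}
  n4('bccc'): parent n3 fail=7; on 'c' 7→0 → fail=7;  out ∅∪∅=∅
  n10('cdeb'): parent n9 fail=12; on 'b' 12→0 → fail=1;  out ∅∪∅=∅
  n5('bcccd'): parent n4 fail=7; on 'd' 7 → fail=8;  out {0}∪∅={0}
  n11('cdebd'): parent n10 fail=1; on 'd' 1→0 → fail=0;  out {2}∪∅={2}

Run:
[0] read 'e'  n0⇒n12
[1] read 'a'  n12⇒n13  ** P4@[1:1]
[2] read 'a'  n13⇒n14  ** P3@[0:2],P4@[2:2]
[3] read 'b'  n14⇒n1 (fail-walked)
[4] read 'a'  n1⇒n15 (fail-walked)  ** P4@[4:4]
[5] read 'a'  n15⇒n15 (fail-walked)  ** P4@[5:5]
[6] read 'd'  n15⇒n0 (fail-walked)
[7] read 'a'  n0⇒n15  ** P4@[7:7]
[8] read 'c'  n15⇒n7 (fail-walked)
[9] read 'b'  n7⇒n1 (fail-walked)
[10] read 'b'  n1⇒n1 (fail-walked)
[11] read 'b'  n1⇒n1 (fail-walked)
[12] read 'c'  n1⇒n2
[13] read 'b'  n2⇒n6  ** P1@[11:13]
[14] read 'b'  n6⇒n1 (fail-walked)
[15] read 'c'  n1⇒n2
[16] read 'c'  n2⇒n3
[17] read 'c'  n3⇒n4
[18] read 'd'  n4⇒n5  ** P0@[14:18]
[19] read 'a'  n5⇒n15 (fail-walked)  ** P4@[19:19]
[20] read 'b'  n15⇒n1 (fail-walked)
[21] read 'c'  n1⇒n2
[22] read 'c'  n2⇒n3
[23] read 'c'  n3⇒n4
[24] read 'd'  n4⇒n5  ** P0@[20:24]
[25] read 'b'  n5⇒n1 (fail-walked)
[26] read 'b'  n1⇒n1 (fail-walked)
[27] read 'c'  n1⇒n2
[28] read 'c'  n2⇒n3
[29] read 'c'  n3⇒n4
[30] read 'd'  n4⇒n5  ** P0@[26:30]
[31] read 'e'  n5⇒n9 (fail-walked)
[32] read 'a'  n9⇒n13 (fail-walked)  ** P4@[32:32]
[33] read 'e'  n13⇒n12 (fail-walked)
[34] read 'e'  n12⇒n12 (fail-walked)
[35] read 'a'  n12⇒n13  ** P4@[35:35]
[36] read 'a'  n13⇒n14  ** P3@[34:36],P4@[36:36]
[37] read 'b'  n14⇒n1 (fail-walked)
[38] read 'd'  n1⇒n0 (fail-walked)
[39] read 'c'  n0⇒n7
[40] read 'd'  n7⇒n8
[41] read 'e'  n8⇒n9
[42] read 'c'  n9⇒n7 (fail-walked)
[43] read 'd'  n7⇒n8
[44] read 'e'  n8⇒n9
[45] read 'b'  n9⇒n10
[46] read 'd'  n10⇒n11  ** P2@[42:46]
[47] read 'b'  n11⇒n1 (fail-walked)
[48] read 'c'  n1⇒n2
[49] read 'c'  n2⇒n3
[50] read 'c'  n3⇒n4
[51] read 'd'  n4⇒n5  ** P0@[47:51]
[52] read 'c'  n5⇒n7 (fail-walked)
[53] read 'b'  n7⇒n1 (fail-walked)
[54] read 'c'  n1⇒n2
[55] read 'b'  n2⇒n6  ** P1@[53:55]
[56] read 'c'  n6⇒n2 (fail-walked)

Matches: [[1,4],[2,3],[2,4],[4,4],[5,4],[7,4],[13,1],[18,0],[19,4],[24,0],[30,0],[32,4],[35,4],[36,3],[36,4],[46,2],[51,0],[55,1]]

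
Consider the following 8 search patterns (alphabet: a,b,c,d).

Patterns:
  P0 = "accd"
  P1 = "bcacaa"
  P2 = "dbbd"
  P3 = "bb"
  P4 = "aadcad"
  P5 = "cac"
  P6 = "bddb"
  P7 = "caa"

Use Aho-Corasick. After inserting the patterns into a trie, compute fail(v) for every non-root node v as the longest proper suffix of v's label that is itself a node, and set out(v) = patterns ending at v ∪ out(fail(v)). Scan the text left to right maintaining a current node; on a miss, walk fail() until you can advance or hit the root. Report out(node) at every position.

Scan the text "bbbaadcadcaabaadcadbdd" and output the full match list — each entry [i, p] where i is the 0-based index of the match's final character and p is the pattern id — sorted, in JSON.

Build automaton:
Trie (insert patterns):
  n0 'ε': a→1 b→5 c→21 d→11
  n1 'a': a→16 c→2
  n2 'ac': c→3
  n3 'acc': d→4
  n4 'accd': ·  ←P0
  n5 'b': b→15 c→6 d→24
  n6 'bc': a→7
  n7 'bca': c→8
  n8 'bcac': a→9
  n9 'bcaca': a→10
  n10 'bcacaa': ·  ←P1
  n11 'd': b→12
  n12 'db': b→13
  n13 'dbb': d→14
  n14 'dbbd': ·  ←P2
  n15 'bb': ·  ←P3
  n16 'aa': d→17
  n17 'aad': c→18
  n18 'aadc': a→19
  n19 'aadca': d→20
  n20 'aadcad': ·  ←P4
  n21 'c': a→22
  n22 'ca': a→27 c→23
  n23 'cac': ·  ←P5
  n24 'bd': d→25
  n25 'bdd': b→26
  n26 'bddb': ·  ←P6
  n27 'caa': ·  ←P7

Failure links (BFS by depth):
  fail(1) 'a': from fail(0)=0 chase 'a': 0 ⇒ 0;  out=∅∪out(0)=∅
  fail(5) 'b': from fail(0)=0 chase 'b': 0 ⇒ 0;  out=∅∪out(0)=∅
  fail(11) 'd': from fail(0)=0 chase 'd': 0 ⇒ 0;  out=∅∪out(0)=∅
  fail(21) 'c': from fail(0)=0 chase 'c': 0 ⇒ 0;  out=∅∪out(0)=∅
  fail(2) 'ac': from fail(1)=0 chase 'c': 0 ⇒ 21;  out=∅∪out(21)=∅
  fail(6) 'bc': from fail(5)=0 chase 'c': 0 ⇒ 21;  out=∅∪out(21)=∅
  fail(12) 'db': from fail(11)=0 chase 'b': 0 ⇒ 5;  out=∅∪out(5)=∅
  fail(15) 'bb': from fail(5)=0 chase 'b': 0 ⇒ 5;  out={3}∪out(5)={3}
  fail(16) 'aa': from fail(1)=0 chase 'a': 0 ⇒ 1;  out=∅∪out(1)=∅
  fail(22) 'ca': from fail(21)=0 chase 'a': 0 ⇒ 1;  out=∅∪out(1)=∅
  fail(24) 'bd': from fail(5)=0 chase 'd': 0 ⇒ 11;  out=∅∪out(11)=∅
  fail(3) 'acc': from fail(2)=21 chase 'c': 21→0 ⇒ 21;  out=∅∪out(21)=∅
  fail(7) 'bca': from fail(6)=21 chase 'a': 21 ⇒ 22;  out=∅∪out(22)=∅
  fail(13) 'dbb': from fail(12)=5 chase 'b': 5 ⇒ 15;  out=∅∪out(15)={3}
  fail(17) 'aad': from fail(16)=1 chase 'd': 1→0 ⇒ 11;  out=∅∪out(11)=∅
  fail(23) 'cac': from fail(22)=1 chase 'c': 1 ⇒ 2;  out={5}∪out(2)={5}
  fail(25) 'bdd': from fail(24)=11 chase 'd': 11→0 ⇒ 11;  out=∅∪out(11)=∅
  fail(27) 'caa': from fail(22)=1 chase 'a': 1 ⇒ 16;  out={7}∪out(16)={7}
  fail(4) 'accd': from fail(3)=21 chase 'd': 21→0 ⇒ 11;  out={0}∪out(11)={0}
  fail(8) 'bcac': from fail(7)=22 chase 'c': 22 ⇒ 23;  out=∅∪out(23)={5}
  fail(14) 'dbbd': from fail(13)=15 chase 'd': 15→5 ⇒ 24;  out={2}∪out(24)={2}
  fail(18) 'aadc': from fail(17)=11 chase 'c': 11→0 ⇒ 21;  out=∅∪out(21)=∅
  fail(26) 'bddb': from fail(25)=11 chase 'b': 11 ⇒ 12;  out={6}∪out(12)={6}
  fail(9) 'bcaca': from fail(8)=23 chase 'a': 23→2→21 ⇒ 22;  out=∅∪out(22)=∅
  fail(19) 'aadca': from fail(18)=21 chase 'a': 21 ⇒ 22;  out=∅∪out(22)=∅
  fail(10) 'bcacaa': from fail(9)=22 chase 'a': 22 ⇒ 27;  out={1}∪out(27)={1,7}
  fail(20) 'aadcad': from fail(19)=22 chase 'd': 22→1→0 ⇒ 11;  out={4}∪out(11)={4}

Run:
[0] read 'b'  n0⇒n5
[1] read 'b'  n5⇒n15  emit P3@[0:1]
[2] read 'b'  n15⇒n15 (fail-walked)  emit P3@[1:2]
[3] read 'a'  n15⇒n1 (fail-walked)
[4] read 'a'  n1⇒n16
[5] read 'd'  n16⇒n17
[6] read 'c'  n17⇒n18
[7] read 'a'  n18⇒n19
[8] read 'd'  n19⇒n20  emit P4@[3:8]
[9] read 'c'  n20⇒n21 (fail-walked)
[10] read 'a'  n21⇒n22
[11] read 'a'  n22⇒n27  emit P7@[9:11]
[12] read 'b'  n27⇒n5 (fail-walked)
[13] read 'a'  n5⇒n1 (fail-walked)
[14] read 'a'  n1⇒n16
[15] read 'd'  n16⇒n17
[16] read 'c'  n17⇒n18
[17] read 'a'  n18⇒n19
[18] read 'd'  n19⇒n20  emit P4@[13:18]
[19] read 'b'  n20⇒n12 (fail-walked)
[20] read 'd'  n12⇒n24 (fail-walked)
[21] read 'd'  n24⇒n25

All matches (sorted): [[1,3],[2,3],[8,4],[11,7],[18,4]]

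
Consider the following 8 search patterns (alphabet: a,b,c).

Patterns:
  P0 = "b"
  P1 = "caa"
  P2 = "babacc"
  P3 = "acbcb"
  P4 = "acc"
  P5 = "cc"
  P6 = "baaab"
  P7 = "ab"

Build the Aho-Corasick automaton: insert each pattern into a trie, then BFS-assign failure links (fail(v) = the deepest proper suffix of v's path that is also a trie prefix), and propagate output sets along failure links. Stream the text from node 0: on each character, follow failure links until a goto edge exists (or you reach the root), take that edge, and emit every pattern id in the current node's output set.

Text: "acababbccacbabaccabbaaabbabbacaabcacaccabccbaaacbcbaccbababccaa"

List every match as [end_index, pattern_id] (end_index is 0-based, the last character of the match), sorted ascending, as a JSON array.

Build automaton:
Trie (insert patterns):
  n0 'ε': a→10 b→1 c→2
  n1 'b': a→5  [P0 ends]
  n2 'c': a→3 c→16
  n3 'ca': a→4
  n4 'caa': ·  [P1 ends]
  n5 'ba': a→17 b→6
  n6 'bab': a→7
  n7 'baba': c→8
  n8 'babac': c→9
  n9 'babacc': ·  [P2 ends]
  n10 'a': b→20 c→11
  n11 'ac': b→12 c→15
  n12 'acb': c→13
  n13 'acbc': b→14
  n14 'acbcb': ·  [P3 ends]
  n15 'acc': ·  [P4 ends]
  n16 'cc': ·  [P5 ends]
  n17 'baa': a→18
  n18 'baaa': b→19
  n19 'baaab': ·  [P6 ends]
  n20 'ab': ·  [P7 ends]

BFS fail/out derivation:
  fail(1) 'b': from fail(0)=0 chase 'b': 0 ⇒ 0;  out={0}∪out(0)={0}
  fail(2) 'c': from fail(0)=0 chase 'c': 0 ⇒ 0;  out=∅∪out(0)=∅
  fail(10) 'a': from fail(0)=0 chase 'a': 0 ⇒ 0;  out=∅∪out(0)=∅
  fail(3) 'ca': from fail(2)=0 chase 'a': 0 ⇒ 10;  out=∅∪out(10)=∅
  fail(5) 'ba': from fail(1)=0 chase 'a': 0 ⇒ 10;  out=∅∪out(10)=∅
  fail(11) 'ac': from fail(10)=0 chase 'c': 0 ⇒ 2;  out=∅∪out(2)=∅
  fail(16) 'cc': from fail(2)=0 chase 'c': 0 ⇒ 2;  out={5}∪out(2)={5}
  fail(20) 'ab': from fail(10)=0 chase 'b': 0 ⇒ 1;  out={7}∪out(1)={0,7}
  fail(4) 'caa': from fail(3)=10 chase 'a': 10→0 ⇒ 10;  out={1}∪out(10)={1}
  fail(6) 'bab': from fail(5)=10 chase 'b': 10 ⇒ 20;  out=∅∪out(20)={0,7}
  fail(12) 'acb': from fail(11)=2 chase 'b': 2→0 ⇒ 1;  out=∅∪out(1)={0}
  fail(15) 'acc': from fail(11)=2 chase 'c': 2 ⇒ 16;  out={4}∪out(16)={4,5}
  fail(17) 'baa': from fail(5)=10 chase 'a': 10→0 ⇒ 10;  out=∅∪out(10)=∅
  fail(7) 'baba': from fail(6)=20 chase 'a': 20→1 ⇒ 5;  out=∅∪out(5)=∅
  fail(13) 'acbc': from fail(12)=1 chase 'c': 1→0 ⇒ 2;  out=∅∪out(2)=∅
  fail(18) 'baaa': from fail(17)=10 chase 'a': 10→0 ⇒ 10;  out=∅∪out(10)=∅
  fail(8) 'babac': from fail(7)=5 chase 'c': 5→10 ⇒ 11;  out=∅∪out(11)=∅
  fail(14) 'acbcb': from fail(13)=2 chase 'b': 2→0 ⇒ 1;  out={3}∪out(1)={0,3}
  fail(19) 'baaab': from fail(18)=10 chase 'b': 10 ⇒ 20;  out={6}∪out(20)={0,6,7}
  fail(9) 'babacc': from fail(8)=11 chase 'c': 11 ⇒ 15;  out={2}∪out(15)={2,4,5}

Text stream:
i=0 'a': node 0→10
i=1 'c': node 10→11
i=2 'a': node 11→3 (via fail)
i=3 'b': node 3→20 (via fail)  emit P0@[3:3],P7@[2:3]
i=4 'a': node 20→5 (via fail)
i=5 'b': node 5→6  emit P0@[5:5],P7@[4:5]
i=6 'b': node 6→1 (via fail)  emit P0@[6:6]
i=7 'c': node 1→2 (via fail)
i=8 'c': node 2→16  emit P5@[7:8]
i=9 'a': node 16→3 (via fail)
i=10 'c': node 3→11 (via fail)
i=11 'b': node 11→12  emit P0@[11:11]
i=12 'a': node 12→5 (via fail)
i=13 'b': node 5→6  emit P0@[13:13],P7@[12:13]
i=14 'a': node 6→7
i=15 'c': node 7→8
i=16 'c': node 8→9  emit P2@[11:16],P4@[14:16],P5@[15:16]
i=17 'a': node 9→3 (via fail)
i=18 'b': node 3→20 (via fail)  emit P0@[18:18],P7@[17:18]
i=19 'b': node 20→1 (via fail)  emit P0@[19:19]
i=20 'a': node 1→5
i=21 'a': node 5→17
i=22 'a': node 17→18
i=23 'b': node 18→19  emit P0@[23:23],P6@[19:23],P7@[22:23]
i=24 'b': node 19→1 (via fail)  emit P0@[24:24]
i=25 'a': node 1→5
i=26 'b': node 5→6  emit P0@[26:26],P7@[25:26]
i=27 'b': node 6→1 (via fail)  emit P0@[27:27]
i=28 'a': node 1→5
i=29 'c': node 5→11 (via fail)
i=30 'a': node 11→3 (via fail)
i=31 'a': node 3→4  emit P1@[29:31]
i=32 'b': node 4→20 (via fail)  emit P0@[32:32],P7@[31:32]
i=33 'c': node 20→2 (via fail)
i=34 'a': node 2→3
i=35 'c': node 3→11 (via fail)
i=36 'a': node 11→3 (via fail)
i=37 'c': node 3→11 (via fail)
i=38 'c': node 11→15  emit P4@[36:38],P5@[37:38]
i=39 'a': node 15→3 (via fail)
i=40 'b': node 3→20 (via fail)  emit P0@[40:40],P7@[39:40]
i=41 'c': node 20→2 (via fail)
i=42 'c': node 2→16  emit P5@[41:42]
i=43 'b': node 16→1 (via fail)  emit P0@[43:43]
i=44 'a': node 1→5
i=45 'a': node 5→17
i=46 'a': node 17→18
i=47 'c': node 18→11 (via fail)
i=48 'b': node 11→12  emit P0@[48:48]
i=49 'c': node 12→13
i=50 'b': node 13→14  emit P0@[50:50],P3@[46:50]
i=51 'a': node 14→5 (via fail)
i=52 'c': node 5→11 (via fail)
i=53 'c': node 11→15  emit P4@[51:53],P5@[52:53]
i=54 'b': node 15→1 (via fail)  emit P0@[54:54]
i=55 'a': node 1→5
i=56 'b': node 5→6  emit P0@[56:56],P7@[55:56]
i=57 'a': node 6→7
i=58 'b': node 7→6 (via fail)  emit P0@[58:58],P7@[57:58]
i=59 'c': node 6→2 (via fail)
i=60 'c': node 2→16  emit P5@[59:60]
i=61 'a': node 16→3 (via fail)
i=62 'a': node 3→4  emit P1@[60:62]

Result: [[3,0],[3,7],[5,0],[5,7],[6,0],[8,5],[11,0],[13,0],[13,7],[16,2],[16,4],[16,5],[18,0],[18,7],[19,0],[23,0],[23,6],[23,7],[24,0],[26,0],[26,7],[27,0],[31,1],[32,0],[32,7],[38,4],[38,5],[40,0],[40,7],[42,5],[43,0],[48,0],[50,0],[50,3],[53,4],[53,5],[54,0],[56,0],[56,7],[58,0],[58,7],[60,5],[62,1]]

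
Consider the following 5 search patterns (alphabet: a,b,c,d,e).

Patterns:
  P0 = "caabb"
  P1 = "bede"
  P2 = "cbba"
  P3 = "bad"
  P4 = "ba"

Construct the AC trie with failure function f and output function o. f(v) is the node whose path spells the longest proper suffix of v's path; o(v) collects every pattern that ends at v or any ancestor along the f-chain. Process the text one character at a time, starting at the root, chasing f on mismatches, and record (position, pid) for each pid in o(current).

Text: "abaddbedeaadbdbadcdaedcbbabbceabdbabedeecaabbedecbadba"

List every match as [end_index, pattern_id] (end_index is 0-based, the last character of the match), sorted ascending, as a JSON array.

Build automaton:
Trie nodes:
  0='ε' goto b→6 c→1
  1='c' goto a→2 b→10
  2='ca' goto a→3
  3='caa' goto b→4
  4='caab' goto b→5
  5='caabb' goto ·  [P0 ends]
  6='b' goto a→13 e→7
  7='be' goto d→8
  8='bed' goto e→9
  9='bede' goto ·  [P1 ends]
  10='cb' goto b→11
  11='cbb' goto a→12
  12='cbba' goto ·  [P2 ends]
  13='ba' goto d→14  [P4 ends]
  14='bad' goto ·  [P3 ends]

BFS fail/out derivation:
  n1('c'): parent n0 fail=0; on 'c' 0 → fail=0;  out ∅∪∅=∅
  n6('b'): parent n0 fail=0; on 'b' 0 → fail=0;  out ∅∪∅=∅
  n2('ca'): parent n1 fail=0; on 'a' 0 → fail=0;  out ∅∪∅=∅
  n7('be'): parent n6 fail=0; on 'e' 0 → fail=0;  out ∅∪∅=∅
  n10('cb'): parent n1 fail=0; on 'b' 0 → fail=6;  out ∅∪∅=∅
  n13('ba'): parent n6 fail=0; on 'a' 0 → fail=0;  out {4}∪∅={4}
  n3('caa'): parent n2 fail=0; on 'a' 0 → fail=0;  out ∅∪∅=∅
  n8('bed'): parent n7 fail=0; on 'd' 0 → fail=0;  out ∅∪∅=∅
  n11('cbb'): parent n10 fail=6; on 'b' 6→0 → fail=6;  out ∅∪∅=∅
  n14('bad'): parent n13 fail=0; on 'd' 0 → fail=0;  out {3}∪∅={3}
  n4('caab'): parent n3 fail=0; on 'b' 0 → fail=6;  out ∅∪∅=∅
  n9('bede'): parent n8 fail=0; on 'e' 0 → fail=0;  out {1}∪∅={1}
  n12('cbba'): parent n11 fail=6; on 'a' 6 → fail=13;  out {2}∪{4}={2,4}
  n5('caabb'): parent n4 fail=6; on 'b' 6→0 → fail=6;  out {0}∪∅={0}

Run:
i=0 'a': node 0→0
i=1 'b': node 0→6
i=2 'a': node 6→13  ** P4@[1:2]
i=3 'd': node 13→14  ** P3@[1:3]
i=4 'd': node 14→0 ·f
i=5 'b': node 0→6
i=6 'e': node 6→7
i=7 'd': node 7→8
i=8 'e': node 8→9  ** P1@[5:8]
i=9 'a': node 9→0 ·f
i=10 'a': node 0→0
i=11 'd': node 0→0
i=12 'b': node 0→6
i=13 'd': node 6→0 ·f
i=14 'b': node 0→6
i=15 'a': node 6→13  ** P4@[14:15]
i=16 'd': node 13→14  ** P3@[14:16]
i=17 'c': node 14→1 ·f
i=18 'd': node 1→0 ·f
i=19 'a': node 0→0
i=20 'e': node 0→0
i=21 'd': node 0→0
i=22 'c': node 0→1
i=23 'b': node 1→10
i=24 'b': node 10→11
i=25 'a': node 11→12  ** P2@[22:25],P4@[24:25]
i=26 'b': node 12→6 ·f
i=27 'b': node 6→6 ·f
i=28 'c': node 6→1 ·f
i=29 'e': node 1→0 ·f
i=30 'a': node 0→0
i=31 'b': node 0→6
i=32 'd': node 6→0 ·f
i=33 'b': node 0→6
i=34 'a': node 6→13  ** P4@[33:34]
i=35 'b': node 13→6 ·f
i=36 'e': node 6→7
i=37 'd': node 7→8
i=38 'e': node 8→9  ** P1@[35:38]
i=39 'e': node 9→0 ·f
i=40 'c': node 0→1
i=41 'a': node 1→2
i=42 'a': node 2→3
i=43 'b': node 3→4
i=44 'b': node 4→5  ** P0@[40:44]
i=45 'e': node 5→7 ·f
i=46 'd': node 7→8
i=47 'e': node 8→9  ** P1@[44:47]
i=48 'c': node 9→1 ·f
i=49 'b': node 1→10
i=50 'a': node 10→13 ·f  ** P4@[49:50]
i=51 'd': node 13→14  ** P3@[49:51]
i=52 'b': node 14→6 ·f
i=53 'a': node 6→13  ** P4@[52:53]

Matches: [[2,4],[3,3],[8,1],[15,4],[16,3],[25,2],[25,4],[34,4],[38,1],[44,0],[47,1],[50,4],[51,3],[53,4]]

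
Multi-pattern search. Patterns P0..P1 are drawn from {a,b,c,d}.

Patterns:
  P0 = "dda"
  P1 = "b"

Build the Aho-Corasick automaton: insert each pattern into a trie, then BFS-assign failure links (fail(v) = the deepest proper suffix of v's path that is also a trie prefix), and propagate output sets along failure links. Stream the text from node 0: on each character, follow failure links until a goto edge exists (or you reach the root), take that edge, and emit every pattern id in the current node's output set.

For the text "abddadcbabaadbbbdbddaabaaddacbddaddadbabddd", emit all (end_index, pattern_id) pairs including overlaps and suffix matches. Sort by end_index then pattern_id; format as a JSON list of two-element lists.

Construct AC machine:
Trie (insert patterns):
  0='ε' goto b→4 d→1
  1='d' goto d→2
  2='dd' goto a→3
  3='dda' goto ·  [P0 ends]
  4='b' goto ·  [P1 ends]

Failure links (BFS by depth):
  fail(1) 'd': from fail(0)=0 chase 'd': 0 ⇒ 0;  out=∅∪out(0)=∅
  fail(4) 'b': from fail(0)=0 chase 'b': 0 ⇒ 0;  out={1}∪out(0)={1}
  fail(2) 'dd': from fail(1)=0 chase 'd': 0 ⇒ 1;  out=∅∪out(1)=∅
  fail(3) 'dda': from fail(2)=1 chase 'a': 1→0 ⇒ 0;  out={0}∪out(0)={0}

Scan:
[0] read 'a'  n0⇒n0
[1] read 'b'  n0⇒n4  → match P1@[1:1]
[2] read 'd'  n4⇒n1 ·f
[3] read 'd'  n1⇒n2
[4] read 'a'  n2⇒n3  → match P0@[2:4]
[5] read 'd'  n3⇒n1 ·f
[6] read 'c'  n1⇒n0 ·f
[7] read 'b'  n0⇒n4  → match P1@[7:7]
[8] read 'a'  n4⇒n0 ·f
[9] read 'b'  n0⇒n4  → match P1@[9:9]
[10] read 'a'  n4⇒n0 ·f
[11] read 'a'  n0⇒n0
[12] read 'd'  n0⇒n1
[13] read 'b'  n1⇒n4 ·f  → match P1@[13:13]
[14] read 'b'  n4⇒n4 ·f  → match P1@[14:14]
[15] read 'b'  n4⇒n4 ·f  → match P1@[15:15]
[16] read 'd'  n4⇒n1 ·f
[17] read 'b'  n1⇒n4 ·f  → match P1@[17:17]
[18] read 'd'  n4⇒n1 ·f
[19] read 'd'  n1⇒n2
[20] read 'a'  n2⇒n3  → match P0@[18:20]
[21] read 'a'  n3⇒n0 ·f
[22] read 'b'  n0⇒n4  → match P1@[22:22]
[23] read 'a'  n4⇒n0 ·f
[24] read 'a'  n0⇒n0
[25] read 'd'  n0⇒n1
[26] read 'd'  n1⇒n2
[27] read 'a'  n2⇒n3  → match P0@[25:27]
[28] read 'c'  n3⇒n0 ·f
[29] read 'b'  n0⇒n4  → match P1@[29:29]
[30] read 'd'  n4⇒n1 ·f
[31] read 'd'  n1⇒n2
[32] read 'a'  n2⇒n3  → match P0@[30:32]
[33] read 'd'  n3⇒n1 ·f
[34] read 'd'  n1⇒n2
[35] read 'a'  n2⇒n3  → match P0@[33:35]
[36] read 'd'  n3⇒n1 ·f
[37] read 'b'  n1⇒n4 ·f  → match P1@[37:37]
[38] read 'a'  n4⇒n0 ·f
[39] read 'b'  n0⇒n4  → match P1@[39:39]
[40] read 'd'  n4⇒n1 ·f
[41] read 'd'  n1⇒n2
[42] read 'd'  n2⇒n2 ·f

Matches: [[1,1],[4,0],[7,1],[9,1],[13,1],[14,1],[15,1],[17,1],[20,0],[22,1],[27,0],[29,1],[32,0],[35,0],[37,1],[39,1]]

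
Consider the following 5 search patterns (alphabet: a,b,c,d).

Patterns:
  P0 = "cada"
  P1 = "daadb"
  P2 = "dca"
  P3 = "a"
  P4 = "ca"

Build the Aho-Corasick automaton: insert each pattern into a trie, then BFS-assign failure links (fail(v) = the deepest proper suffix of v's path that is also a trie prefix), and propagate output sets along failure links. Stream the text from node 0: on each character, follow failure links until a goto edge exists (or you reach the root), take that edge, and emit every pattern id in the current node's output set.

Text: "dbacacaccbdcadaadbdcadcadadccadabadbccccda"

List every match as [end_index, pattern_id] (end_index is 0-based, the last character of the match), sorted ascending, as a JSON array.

Build:
Trie (insert patterns):
  n0 'ε': a→12 c→1 d→5
  n1 'c': a→2
  n2 'ca': d→3  [P4 ends]
  n3 'cad': a→4
  n4 'cada': ·  [P0 ends]
  n5 'd': a→6 c→10
  n6 'da': a→7
  n7 'daa': d→8
  n8 'daad': b→9
  n9 'daadb': ·  [P1 ends]
  n10 'dc': a→11
  n11 'dca': ·  [P2 ends]
  n12 'a': ·  [P3 ends]

Failure links (BFS by depth):
  fail(1) 'c': from fail(0)=0 chase 'c': 0 ⇒ 0;  out=∅∪out(0)=∅
  fail(5) 'd': from fail(0)=0 chase 'd': 0 ⇒ 0;  out=∅∪out(0)=∅
  fail(12) 'a': from fail(0)=0 chase 'a': 0 ⇒ 0;  out={3}∪out(0)={3}
  fail(2) 'ca': from fail(1)=0 chase 'a': 0 ⇒ 12;  out={4}∪out(12)={3,4}
  fail(6) 'da': from fail(5)=0 chase 'a': 0 ⇒ 12;  out=∅∪out(12)={3}
  fail(10) 'dc': from fail(5)=0 chase 'c': 0 ⇒ 1;  out=∅∪out(1)=∅
  fail(3) 'cad': from fail(2)=12 chase 'd': 12→0 ⇒ 5;  out=∅∪out(5)=∅
  fail(7) 'daa': from fail(6)=12 chase 'a': 12→0 ⇒ 12;  out=∅∪out(12)={3}
  fail(11) 'dca': from fail(10)=1 chase 'a': 1 ⇒ 2;  out={2}∪out(2)={2,3,4}
  fail(4) 'cada': from fail(3)=5 chase 'a': 5 ⇒ 6;  out={0}∪out(6)={0,3}
  fail(8) 'daad': from fail(7)=12 chase 'd': 12→0 ⇒ 5;  out=∅∪out(5)=∅
  fail(9) 'daadb': from fail(8)=5 chase 'b': 5→0 ⇒ 0;  out={1}∪out(0)={1}

Run:
pos 0 'd': at 5
pos 1 'b': at 0 ·f
pos 2 'a': at 12  ** P3@[2:2]
pos 3 'c': at 1 ·f
pos 4 'a': at 2  ** P3@[4:4],P4@[3:4]
pos 5 'c': at 1 ·f
pos 6 'a': at 2  ** P3@[6:6],P4@[5:6]
pos 7 'c': at 1 ·f
pos 8 'c': at 1 ·f
pos 9 'b': at 0 ·f
pos 10 'd': at 5
pos 11 'c': at 10
pos 12 'a': at 11  ** P2@[10:12],P3@[12:12],P4@[11:12]
pos 13 'd': at 3 ·f
pos 14 'a': at 4  ** P0@[11:14],P3@[14:14]
pos 15 'a': at 7 ·f  ** P3@[15:15]
pos 16 'd': at 8
pos 17 'b': at 9  ** P1@[13:17]
pos 18 'd': at 5 ·f
pos 19 'c': at 10
pos 20 'a': at 11  ** P2@[18:20],P3@[20:20],P4@[19:20]
pos 21 'd': at 3 ·f
pos 22 'c': at 10 ·f
pos 23 'a': at 11  ** P2@[21:23],P3@[23:23],P4@[22:23]
pos 24 'd': at 3 ·f
pos 25 'a': at 4  ** P0@[22:25],P3@[25:25]
pos 26 'd': at 5 ·f
pos 27 'c': at 10
pos 28 'c': at 1 ·f
pos 29 'a': at 2  ** P3@[29:29],P4@[28:29]
pos 30 'd': at 3
pos 31 'a': at 4  ** P0@[28:31],P3@[31:31]
pos 32 'b': at 0 ·f
pos 33 'a': at 12  ** P3@[33:33]
pos 34 'd': at 5 ·f
pos 35 'b': at 0 ·f
pos 36 'c': at 1
pos 37 'c': at 1 ·f
pos 38 'c': at 1 ·f
pos 39 'c': at 1 ·f
pos 40 'd': at 5 ·f
pos 41 'a': at 6  ** P3@[41:41]

Result: [[2,3],[4,3],[4,4],[6,3],[6,4],[12,2],[12,3],[12,4],[14,0],[14,3],[15,3],[17,1],[20,2],[20,3],[20,4],[23,2],[23,3],[23,4],[25,0],[25,3],[29,3],[29,4],[31,0],[31,3],[33,3],[41,3]]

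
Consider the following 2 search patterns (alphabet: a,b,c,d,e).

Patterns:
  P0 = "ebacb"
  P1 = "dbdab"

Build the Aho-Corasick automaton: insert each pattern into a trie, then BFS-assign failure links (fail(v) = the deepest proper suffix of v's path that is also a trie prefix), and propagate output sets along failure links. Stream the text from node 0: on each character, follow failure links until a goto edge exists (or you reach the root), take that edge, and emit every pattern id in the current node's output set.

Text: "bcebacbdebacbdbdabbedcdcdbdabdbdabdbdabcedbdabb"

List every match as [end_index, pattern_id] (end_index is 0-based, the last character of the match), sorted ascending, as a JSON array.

Build automaton:
Trie (insert patterns):
  0='ε' goto d→6 e→1
  1='e' goto b→2
  2='eb' goto a→3
  3='eba' goto c→4
  4='ebac' goto b→5
  5='ebacb' goto ·  ←P0
  6='d' goto b→7
  7='db' goto d→8
  8='dbd' goto a→9
  9='dbda' goto b→10
  10='dbdab' goto ·  ←P1

Failure links (BFS by depth):
  fail(1) 'e': from fail(0)=0 chase 'e': 0 ⇒ 0;  out=∅∪out(0)=∅
  fail(6) 'd': from fail(0)=0 chase 'd': 0 ⇒ 0;  out=∅∪out(0)=∅
  fail(2) 'eb': from fail(1)=0 chase 'b': 0 ⇒ 0;  out=∅∪out(0)=∅
  fail(7) 'db': from fail(6)=0 chase 'b': 0 ⇒ 0;  out=∅∪out(0)=∅
  fail(3) 'eba': from fail(2)=0 chase 'a': 0 ⇒ 0;  out=∅∪out(0)=∅
  fail(8) 'dbd': from fail(7)=0 chase 'd': 0 ⇒ 6;  out=∅∪out(6)=∅
  fail(4) 'ebac': from fail(3)=0 chase 'c': 0 ⇒ 0;  out=∅∪out(0)=∅
  fail(9) 'dbda': from fail(8)=6 chase 'a': 6→0 ⇒ 0;  out=∅∪out(0)=∅
  fail(5) 'ebacb': from fail(4)=0 chase 'b': 0 ⇒ 0;  out={0}∪out(0)={0}
  fail(10) 'dbdab': from fail(9)=0 chase 'b': 0 ⇒ 0;  out={1}∪out(0)={1}

Run:
i=0 'b': node 0→0
i=1 'c': node 0→0
i=2 'e': node 0→1
i=3 'b': node 1→2
i=4 'a': node 2→3
i=5 'c': node 3→4
i=6 'b': node 4→5  → match P0@[2:6]
i=7 'd': node 5→6 ·f
i=8 'e': node 6→1 ·f
i=9 'b': node 1→2
i=10 'a': node 2→3
i=11 'c': node 3→4
i=12 'b': node 4→5  → match P0@[8:12]
i=13 'd': node 5→6 ·f
i=14 'b': node 6→7
i=15 'd': node 7→8
i=16 'a': node 8→9
i=17 'b': node 9→10  → match P1@[13:17]
i=18 'b': node 10→0 ·f
i=19 'e': node 0→1
i=20 'd': node 1→6 ·f
i=21 'c': node 6→0 ·f
i=22 'd': node 0→6
i=23 'c': node 6→0 ·f
i=24 'd': node 0→6
i=25 'b': node 6→7
i=26 'd': node 7→8
i=27 'a': node 8→9
i=28 'b': node 9→10  → match P1@[24:28]
i=29 'd': node 10→6 ·f
i=30 'b': node 6→7
i=31 'd': node 7→8
i=32 'a': node 8→9
i=33 'b': node 9→10  → match P1@[29:33]
i=34 'd': node 10→6 ·f
i=35 'b': node 6→7
i=36 'd': node 7→8
i=37 'a': node 8→9
i=38 'b': node 9→10  → match P1@[34:38]
i=39 'c': node 10→0 ·f
i=40 'e': node 0→1
i=41 'd': node 1→6 ·f
i=42 'b': node 6→7
i=43 'd': node 7→8
i=44 'a': node 8→9
i=45 'b': node 9→10  → match P1@[41:45]
i=46 'b': node 10→0 ·f

Matches: [[6,0],[12,0],[17,1],[28,1],[33,1],[38,1],[45,1]]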